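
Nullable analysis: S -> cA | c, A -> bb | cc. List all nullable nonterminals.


A nonterminal is nullable iff some alternative derives ε (directly, or every symbol in it is nullable)
Nullable: {}


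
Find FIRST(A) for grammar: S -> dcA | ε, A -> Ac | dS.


Per alternative of A: FIRST(Ac) = {d}; FIRST(dS) = {d}
FIRST(A) = {d}


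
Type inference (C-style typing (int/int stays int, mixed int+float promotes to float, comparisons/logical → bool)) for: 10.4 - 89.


Operand types: float - int
Rule: mixed int/float promotes to float; int/int stays int
Result type: float


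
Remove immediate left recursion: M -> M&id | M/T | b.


Left-recursive alternatives: M&id, M/T; non-recursive: b
Introduce M': M -> bM', M' -> &idM' | /TM' | ε


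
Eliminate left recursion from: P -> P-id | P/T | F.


Left-recursive alternatives: P-id, P/T; non-recursive: F
Introduce P': P -> FP', P' -> -idP' | /TP' | ε


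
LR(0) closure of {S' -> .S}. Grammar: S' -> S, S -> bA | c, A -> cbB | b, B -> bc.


Start: S' -> .S
For each item with dot before a nonterminal B, add B -> .γ for every B-production
Closure: [S' -> .S, S -> .bA, S -> .c]


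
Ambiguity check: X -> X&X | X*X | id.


'id&id*id' has two parse trees (no precedence encoded between & and *)
Ambiguous


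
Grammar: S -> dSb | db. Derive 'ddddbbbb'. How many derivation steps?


Derivation: S => dSb => ddSbb => dddSbbb => ddddbbbb
Steps: 4


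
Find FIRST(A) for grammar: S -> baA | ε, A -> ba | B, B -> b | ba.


Per alternative of A: FIRST(ba) = {b}; FIRST(B) = {b}
FIRST(A) = {b}


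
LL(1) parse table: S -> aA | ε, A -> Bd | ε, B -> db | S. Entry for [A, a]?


For [A, a]: 'a' ∈ FIRST(Bd)
Entry: A -> Bd


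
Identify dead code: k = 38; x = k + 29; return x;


k is read by x's definition; x is returned
No dead code


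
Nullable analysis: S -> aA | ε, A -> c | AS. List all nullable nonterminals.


A nonterminal is nullable iff some alternative derives ε (directly, or every symbol in it is nullable)
Nullable: {S}


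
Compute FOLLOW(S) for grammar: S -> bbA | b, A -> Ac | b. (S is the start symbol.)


$ ∈ FOLLOW(S). For each A -> αBβ: add FIRST(β)\{ε} to FOLLOW(B); if β nullable, add FOLLOW(A).
FOLLOW(S) = {$}


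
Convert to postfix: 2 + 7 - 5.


Left to right (same or higher precedence on left)
Postfix: 2 7 + 5 -


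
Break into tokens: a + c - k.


Scan left to right, longest-match per lexeme
Tokens: ID(a), OP(+), ID(c), OP(-), ID(k)


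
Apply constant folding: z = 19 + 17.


19 + 17 = 36 at compile time
Optimized: z = 36


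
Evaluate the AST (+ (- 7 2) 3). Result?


Evaluate inner: (- 7 2) = 5
Evaluate root: (+ 5 3) = 8
Result: 8


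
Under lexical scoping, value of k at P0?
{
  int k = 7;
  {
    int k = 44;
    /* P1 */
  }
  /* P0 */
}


k declared in the same block as P0
k = 7


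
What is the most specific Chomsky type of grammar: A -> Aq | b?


Left-linear: every RHS is a terminal or one nonterminal followed by a terminal
Classification: Type 3 (Regular)


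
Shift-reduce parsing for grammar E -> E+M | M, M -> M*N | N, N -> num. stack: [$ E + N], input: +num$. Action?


'N' (not preceded by M*) is the handle for M -> N
Action: reduce (M -> N)


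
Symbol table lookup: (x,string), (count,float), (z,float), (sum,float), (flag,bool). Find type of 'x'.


Lookup 'x' → type string


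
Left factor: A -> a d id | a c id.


Common prefix: 'a'
Factored: A -> a A', A' -> d id | c id


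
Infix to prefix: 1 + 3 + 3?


left-to-right (same/higher precedence on left): tree is (+ (+ 1 3) 3)
Prefix: + + 1 3 3


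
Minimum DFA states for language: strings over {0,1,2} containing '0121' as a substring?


KMP-style automaton: 4 progress states + 1 absorbing accept = 5
Minimal DFA: 5 states


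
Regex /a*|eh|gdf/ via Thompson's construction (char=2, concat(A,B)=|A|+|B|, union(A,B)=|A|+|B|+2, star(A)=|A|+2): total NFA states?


Syntax tree has 6 char leaf(s), 2 union(s), 1 star(s)
chars contribute 6×2 = 12; each union adds +2; each star adds +2
Total: 12 + 4 + 2 = 18 states


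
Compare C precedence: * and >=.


'*' is multiplicative (level 10); '>=' is relational (level 7)
Higher level binds tighter
'*' has higher precedence than '>='


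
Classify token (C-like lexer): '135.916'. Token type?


Pattern: digits with a decimal point
Type: FLOAT_LITERAL


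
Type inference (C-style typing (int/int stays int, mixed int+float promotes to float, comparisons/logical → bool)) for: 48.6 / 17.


Operand types: float / int
Rule: mixed int/float promotes to float; int/int stays int
Result type: float


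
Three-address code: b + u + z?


Break into single-operator statements:
t1 = b + u
t2 = t1 + z


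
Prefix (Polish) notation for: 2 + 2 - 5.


left-to-right (same/higher precedence on left): tree is (- (+ 2 2) 5)
Prefix: - + 2 2 5


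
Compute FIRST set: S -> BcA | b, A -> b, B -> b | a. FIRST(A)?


Per alternative of A: FIRST(b) = {b}
FIRST(A) = {b}


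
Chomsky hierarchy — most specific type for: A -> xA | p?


Right-linear: every RHS is a terminal or a terminal followed by one nonterminal
Classification: Type 3 (Regular)


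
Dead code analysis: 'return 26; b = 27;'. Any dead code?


statement follows a return and is unreachable
Dead: 'b = 27'


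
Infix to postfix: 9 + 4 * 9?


* has higher precedence, evaluate 4*9 first
Postfix: 9 4 9 * +


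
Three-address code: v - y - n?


Break into single-operator statements:
t1 = v - y
t2 = t1 - n


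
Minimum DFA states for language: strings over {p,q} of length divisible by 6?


Track length mod 6: states 0..5, accept at 0
Minimal DFA: 6 states


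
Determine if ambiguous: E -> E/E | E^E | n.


'n/n^n' has two parse trees (no precedence encoded between / and ^)
Ambiguous


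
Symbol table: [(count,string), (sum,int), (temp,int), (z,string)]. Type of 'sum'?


Lookup 'sum' → type int


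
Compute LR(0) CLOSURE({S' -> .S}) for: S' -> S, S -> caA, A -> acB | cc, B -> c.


Start: S' -> .S
For each item with dot before a nonterminal B, add B -> .γ for every B-production
Closure: [S' -> .S, S -> .caA]


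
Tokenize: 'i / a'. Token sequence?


Scan left to right, longest-match per lexeme
Tokens: ID(i), OP(/), ID(a)


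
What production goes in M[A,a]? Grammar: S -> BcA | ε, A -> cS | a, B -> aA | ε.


For [A, a]: 'a' ∈ FIRST(a)
Entry: A -> a


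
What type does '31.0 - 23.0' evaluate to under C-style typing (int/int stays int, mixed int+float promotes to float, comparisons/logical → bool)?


Operand types: float - float
Rule: mixed int/float promotes to float; int/int stays int
Result type: float


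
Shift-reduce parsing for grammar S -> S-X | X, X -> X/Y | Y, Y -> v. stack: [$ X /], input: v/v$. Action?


no handle; shift 'v'
Action: shift


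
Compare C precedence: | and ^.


'^' is bitwise XOR (level 4); '|' is bitwise OR (level 3)
Higher level binds tighter
'^' has higher precedence than '|'


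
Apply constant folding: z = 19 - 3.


19 - 3 = 16 at compile time
Optimized: z = 16


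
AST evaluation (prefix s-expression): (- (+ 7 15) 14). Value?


Evaluate inner: (+ 7 15) = 22
Evaluate root: (- 22 14) = 8
Result: 8


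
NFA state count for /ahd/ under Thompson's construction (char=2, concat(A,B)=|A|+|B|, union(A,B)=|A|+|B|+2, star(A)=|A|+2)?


Syntax tree has 3 char leaf(s), 0 union(s), 0 star(s)
chars contribute 3×2 = 6; each union adds +2; each star adds +2
Total: 6 + 0 + 0 = 6 states


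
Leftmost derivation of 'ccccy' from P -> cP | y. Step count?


Derivation: P => cP => ccP => cccP => ccccP => ccccy
Steps: 5


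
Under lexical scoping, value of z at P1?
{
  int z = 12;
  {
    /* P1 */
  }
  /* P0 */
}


P1's block does not declare z; resolves to the enclosing declaration at depth 0
z = 12


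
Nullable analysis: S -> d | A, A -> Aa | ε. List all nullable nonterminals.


A nonterminal is nullable iff some alternative derives ε (directly, or every symbol in it is nullable)
Nullable: {A, S}


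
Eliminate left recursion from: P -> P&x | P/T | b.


Left-recursive alternatives: P&x, P/T; non-recursive: b
Introduce P': P -> bP', P' -> &xP' | /TP' | ε


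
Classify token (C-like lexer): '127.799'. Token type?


Pattern: digits with a decimal point
Type: FLOAT_LITERAL


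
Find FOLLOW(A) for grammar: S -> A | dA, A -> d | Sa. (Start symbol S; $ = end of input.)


$ ∈ FOLLOW(S). For each A -> αBβ: add FIRST(β)\{ε} to FOLLOW(B); if β nullable, add FOLLOW(A).
FOLLOW(A) = {$, a}


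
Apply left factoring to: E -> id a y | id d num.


Common prefix: 'id'
Factored: E -> id E', E' -> a y | d num


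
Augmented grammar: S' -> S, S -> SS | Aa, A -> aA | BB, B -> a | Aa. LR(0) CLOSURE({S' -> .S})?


Start: S' -> .S
For each item with dot before a nonterminal B, add B -> .γ for every B-production
Closure: [S' -> .S, S -> .SS, S -> .Aa, A -> .aA, A -> .BB, B -> .a, B -> .Aa]


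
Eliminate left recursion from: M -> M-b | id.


Left-recursive alternatives: M-b; non-recursive: id
Introduce M': M -> idM', M' -> -bM' | ε


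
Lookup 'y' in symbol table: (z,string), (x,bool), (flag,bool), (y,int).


Lookup 'y' → type int


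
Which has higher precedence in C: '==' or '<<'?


'<<' is shift (level 8); '==' is equality (level 6)
Higher level binds tighter
'<<' has higher precedence than '=='


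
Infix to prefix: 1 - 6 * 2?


'*' binds tighter: tree is (- 1 (* 6 2))
Prefix: - 1 * 6 2


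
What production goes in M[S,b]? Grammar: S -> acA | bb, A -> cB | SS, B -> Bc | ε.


For [S, b]: 'b' ∈ FIRST(bb)
Entry: S -> bb


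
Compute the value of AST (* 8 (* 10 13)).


Evaluate inner: (* 10 13) = 130
Evaluate root: (* 8 130) = 1040
Result: 1040


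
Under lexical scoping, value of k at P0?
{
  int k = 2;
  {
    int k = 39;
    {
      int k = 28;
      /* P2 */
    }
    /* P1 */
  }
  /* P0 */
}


k declared in the same block as P0
k = 2


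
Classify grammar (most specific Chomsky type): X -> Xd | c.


Left-linear: every RHS is a terminal or one nonterminal followed by a terminal
Classification: Type 3 (Regular)


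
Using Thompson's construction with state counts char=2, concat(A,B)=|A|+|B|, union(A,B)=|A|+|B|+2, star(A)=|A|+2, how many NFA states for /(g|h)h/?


Syntax tree has 3 char leaf(s), 1 union(s), 0 star(s)
chars contribute 3×2 = 6; each union adds +2; each star adds +2
Total: 6 + 2 + 0 = 8 states


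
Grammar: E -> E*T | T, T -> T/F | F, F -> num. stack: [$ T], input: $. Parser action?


lookahead ∉ {/} so T won't extend; reduce E -> T
Action: reduce (E -> T)


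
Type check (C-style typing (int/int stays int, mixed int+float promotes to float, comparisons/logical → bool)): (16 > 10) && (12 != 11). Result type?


Operand types: bool && bool
Rule: logical operators take bool operands and yield bool
Result type: bool


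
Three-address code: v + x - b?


Break into single-operator statements:
t1 = v + x
t2 = t1 - b


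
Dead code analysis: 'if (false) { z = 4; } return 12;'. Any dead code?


condition is constant false, so the whole block is unreachable
Dead: 'if (false) { z = 4; }'


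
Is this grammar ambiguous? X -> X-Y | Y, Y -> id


precedence layered via separate nonterminal Y: deterministic
Unambiguous


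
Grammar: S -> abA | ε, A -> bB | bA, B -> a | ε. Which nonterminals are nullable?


A nonterminal is nullable iff some alternative derives ε (directly, or every symbol in it is nullable)
Nullable: {B, S}


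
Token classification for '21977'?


Pattern: digits only
Type: INTEGER_LITERAL


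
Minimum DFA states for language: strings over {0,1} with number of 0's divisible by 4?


Track (count of 0) mod 4: states 0..3, accept at 0
Minimal DFA: 4 states


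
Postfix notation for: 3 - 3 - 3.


Left to right (same or higher precedence on left)
Postfix: 3 3 - 3 -


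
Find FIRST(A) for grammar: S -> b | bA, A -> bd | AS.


Per alternative of A: FIRST(bd) = {b}; FIRST(AS) = {b}
FIRST(A) = {b}


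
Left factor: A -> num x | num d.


Common prefix: 'num'
Factored: A -> num A', A' -> x | d


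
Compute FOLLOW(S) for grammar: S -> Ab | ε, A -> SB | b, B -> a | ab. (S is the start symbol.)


$ ∈ FOLLOW(S). For each A -> αBβ: add FIRST(β)\{ε} to FOLLOW(B); if β nullable, add FOLLOW(A).
FOLLOW(S) = {$, a}


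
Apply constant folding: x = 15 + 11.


15 + 11 = 26 at compile time
Optimized: x = 26


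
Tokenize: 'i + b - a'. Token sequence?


Scan left to right, longest-match per lexeme
Tokens: ID(i), OP(+), ID(b), OP(-), ID(a)


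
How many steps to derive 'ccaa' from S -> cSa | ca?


Derivation: S => cSa => ccaa
Steps: 2


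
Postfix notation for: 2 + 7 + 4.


Left to right (same or higher precedence on left)
Postfix: 2 7 + 4 +


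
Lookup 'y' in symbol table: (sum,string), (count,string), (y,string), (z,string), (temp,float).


Lookup 'y' → type string


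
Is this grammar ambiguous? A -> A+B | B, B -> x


precedence layered via separate nonterminal B: deterministic
Unambiguous


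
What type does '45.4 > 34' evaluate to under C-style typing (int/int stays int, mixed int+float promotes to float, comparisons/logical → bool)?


Operand types: float > int
Rule: comparison yields bool
Result type: bool


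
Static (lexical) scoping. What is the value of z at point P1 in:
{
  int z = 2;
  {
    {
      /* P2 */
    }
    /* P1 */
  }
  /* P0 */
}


P1's block does not declare z; resolves to the enclosing declaration at depth 0
z = 2


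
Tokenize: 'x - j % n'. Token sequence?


Scan left to right, longest-match per lexeme
Tokens: ID(x), OP(-), ID(j), OP(%), ID(n)


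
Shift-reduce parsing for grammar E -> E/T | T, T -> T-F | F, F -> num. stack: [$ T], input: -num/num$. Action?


shift '-' to continue T -> T-F
Action: shift


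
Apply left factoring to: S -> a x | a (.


Common prefix: 'a'
Factored: S -> a S', S' -> x | (


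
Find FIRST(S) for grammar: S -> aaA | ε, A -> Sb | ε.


Per alternative of S: FIRST(aaA) = {a}; FIRST(ε) = {ε}
FIRST(S) = {a, ε}


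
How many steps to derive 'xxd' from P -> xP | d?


Derivation: P => xP => xxP => xxd
Steps: 3


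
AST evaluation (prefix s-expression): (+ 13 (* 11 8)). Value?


Evaluate inner: (* 11 8) = 88
Evaluate root: (+ 13 88) = 101
Result: 101


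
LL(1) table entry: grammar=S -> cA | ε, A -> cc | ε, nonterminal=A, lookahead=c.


For [A, c]: 'c' ∈ FIRST(cc)
Entry: A -> cc


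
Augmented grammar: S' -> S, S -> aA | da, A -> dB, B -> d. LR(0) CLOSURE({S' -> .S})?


Start: S' -> .S
For each item with dot before a nonterminal B, add B -> .γ for every B-production
Closure: [S' -> .S, S -> .aA, S -> .da]


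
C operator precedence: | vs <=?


'<=' is relational (level 7); '|' is bitwise OR (level 3)
Higher level binds tighter
'<=' has higher precedence than '|'


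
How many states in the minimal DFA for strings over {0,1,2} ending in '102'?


Track the longest suffix of input matching a prefix of '102': 4 classes (prefixes of length 0..3)
Minimal DFA: 4 states


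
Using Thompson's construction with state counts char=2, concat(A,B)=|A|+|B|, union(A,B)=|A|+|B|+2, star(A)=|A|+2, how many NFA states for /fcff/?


Syntax tree has 4 char leaf(s), 0 union(s), 0 star(s)
chars contribute 4×2 = 8; each union adds +2; each star adds +2
Total: 8 + 0 + 0 = 8 states


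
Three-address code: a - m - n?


Break into single-operator statements:
t1 = a - m
t2 = t1 - n


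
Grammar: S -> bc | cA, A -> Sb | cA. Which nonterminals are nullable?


A nonterminal is nullable iff some alternative derives ε (directly, or every symbol in it is nullable)
Nullable: {}


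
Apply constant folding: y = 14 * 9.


14 * 9 = 126 at compile time
Optimized: y = 126


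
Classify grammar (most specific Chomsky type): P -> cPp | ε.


Single nonterminal LHS, but c^n p^n is not regular
Classification: Type 2 (Context-Free)


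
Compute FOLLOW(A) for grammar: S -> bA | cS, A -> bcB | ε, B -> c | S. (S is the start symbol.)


$ ∈ FOLLOW(S). For each A -> αBβ: add FIRST(β)\{ε} to FOLLOW(B); if β nullable, add FOLLOW(A).
FOLLOW(A) = {$}


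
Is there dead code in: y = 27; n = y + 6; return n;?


y is read by n's definition; n is returned
No dead code


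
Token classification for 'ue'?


Pattern: letter/underscore followed by alphanumerics, not a keyword
Type: IDENTIFIER


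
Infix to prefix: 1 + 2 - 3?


left-to-right (same/higher precedence on left): tree is (- (+ 1 2) 3)
Prefix: - + 1 2 3


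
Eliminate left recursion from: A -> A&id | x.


Left-recursive alternatives: A&id; non-recursive: x
Introduce A': A -> xA', A' -> &idA' | ε


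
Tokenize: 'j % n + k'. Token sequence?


Scan left to right, longest-match per lexeme
Tokens: ID(j), OP(%), ID(n), OP(+), ID(k)


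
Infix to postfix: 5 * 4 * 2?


Left to right (same or higher precedence on left)
Postfix: 5 4 * 2 *


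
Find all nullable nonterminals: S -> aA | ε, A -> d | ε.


A nonterminal is nullable iff some alternative derives ε (directly, or every symbol in it is nullable)
Nullable: {A, S}


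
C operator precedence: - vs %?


'%' is multiplicative (level 10); '-' is additive (level 9)
Higher level binds tighter
'%' has higher precedence than '-'


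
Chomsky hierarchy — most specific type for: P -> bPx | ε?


Single nonterminal LHS, but b^n x^n is not regular
Classification: Type 2 (Context-Free)


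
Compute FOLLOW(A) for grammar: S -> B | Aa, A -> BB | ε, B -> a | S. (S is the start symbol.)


$ ∈ FOLLOW(S). For each A -> αBβ: add FIRST(β)\{ε} to FOLLOW(B); if β nullable, add FOLLOW(A).
FOLLOW(A) = {a}


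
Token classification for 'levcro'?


Pattern: letter/underscore followed by alphanumerics, not a keyword
Type: IDENTIFIER


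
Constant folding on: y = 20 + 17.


20 + 17 = 37 at compile time
Optimized: y = 37


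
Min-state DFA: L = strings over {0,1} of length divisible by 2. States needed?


Track length mod 2: states 0..1, accept at 0
Minimal DFA: 2 states


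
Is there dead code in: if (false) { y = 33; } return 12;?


condition is constant false, so the whole block is unreachable
Dead: 'if (false) { y = 33; }'


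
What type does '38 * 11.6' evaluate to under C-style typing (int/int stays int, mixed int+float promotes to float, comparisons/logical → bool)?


Operand types: int * float
Rule: mixed int/float promotes to float; int/int stays int
Result type: float


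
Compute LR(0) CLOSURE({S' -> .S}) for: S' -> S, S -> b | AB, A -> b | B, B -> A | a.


Start: S' -> .S
For each item with dot before a nonterminal B, add B -> .γ for every B-production
Closure: [S' -> .S, S -> .b, S -> .AB, A -> .b, A -> .B, B -> .A, B -> .a]


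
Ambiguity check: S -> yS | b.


right-linear, alternatives start with distinct terminals 'y' vs 'b': unique leftmost derivation
Unambiguous


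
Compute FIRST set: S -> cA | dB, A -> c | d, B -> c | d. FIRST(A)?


Per alternative of A: FIRST(c) = {c}; FIRST(d) = {d}
FIRST(A) = {c, d}


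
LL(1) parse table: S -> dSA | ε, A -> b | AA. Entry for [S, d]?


For [S, d]: 'd' ∈ FIRST(dSA)
Entry: S -> dSA


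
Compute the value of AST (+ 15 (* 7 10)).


Evaluate inner: (* 7 10) = 70
Evaluate root: (+ 15 70) = 85
Result: 85


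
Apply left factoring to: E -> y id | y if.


Common prefix: 'y'
Factored: E -> y E', E' -> id | if


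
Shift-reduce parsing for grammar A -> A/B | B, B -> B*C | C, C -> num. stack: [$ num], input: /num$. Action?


'num' on top is the handle for C -> num
Action: reduce (C -> num)


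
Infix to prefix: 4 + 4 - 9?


left-to-right (same/higher precedence on left): tree is (- (+ 4 4) 9)
Prefix: - + 4 4 9


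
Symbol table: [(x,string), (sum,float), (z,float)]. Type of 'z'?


Lookup 'z' → type float


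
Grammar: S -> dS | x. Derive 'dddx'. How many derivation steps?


Derivation: S => dS => ddS => dddS => dddx
Steps: 4


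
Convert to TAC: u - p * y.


Break into single-operator statements:
t1 = p * y
t2 = u - t1


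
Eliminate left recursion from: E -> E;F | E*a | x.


Left-recursive alternatives: E;F, E*a; non-recursive: x
Introduce E': E -> xE', E' -> ;FE' | *aE' | ε


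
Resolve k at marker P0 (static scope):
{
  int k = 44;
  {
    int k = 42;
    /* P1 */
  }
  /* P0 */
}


k declared in the same block as P0
k = 44


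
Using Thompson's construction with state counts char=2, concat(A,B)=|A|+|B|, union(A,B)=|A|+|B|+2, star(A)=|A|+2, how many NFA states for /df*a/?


Syntax tree has 3 char leaf(s), 0 union(s), 1 star(s)
chars contribute 3×2 = 6; each union adds +2; each star adds +2
Total: 6 + 0 + 2 = 8 states


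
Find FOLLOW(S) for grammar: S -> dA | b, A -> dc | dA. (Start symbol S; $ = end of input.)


$ ∈ FOLLOW(S). For each A -> αBβ: add FIRST(β)\{ε} to FOLLOW(B); if β nullable, add FOLLOW(A).
FOLLOW(S) = {$}


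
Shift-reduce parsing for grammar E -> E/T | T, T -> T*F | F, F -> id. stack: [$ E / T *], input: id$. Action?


no handle; shift 'id'
Action: shift


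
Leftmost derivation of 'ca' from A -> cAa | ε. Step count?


Derivation: A => cAa => ca
Steps: 2


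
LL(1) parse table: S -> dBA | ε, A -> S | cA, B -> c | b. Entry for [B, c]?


For [B, c]: 'c' ∈ FIRST(c)
Entry: B -> c


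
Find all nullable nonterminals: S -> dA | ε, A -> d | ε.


A nonterminal is nullable iff some alternative derives ε (directly, or every symbol in it is nullable)
Nullable: {A, S}


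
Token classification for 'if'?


Pattern: reserved word
Type: KEYWORD


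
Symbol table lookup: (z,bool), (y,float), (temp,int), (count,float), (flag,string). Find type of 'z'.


Lookup 'z' → type bool


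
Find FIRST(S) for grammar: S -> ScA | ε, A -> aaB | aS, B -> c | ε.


Per alternative of S: FIRST(ScA) = {c}; FIRST(ε) = {ε}
FIRST(S) = {c, ε}


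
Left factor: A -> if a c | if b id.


Common prefix: 'if'
Factored: A -> if A', A' -> a c | b id


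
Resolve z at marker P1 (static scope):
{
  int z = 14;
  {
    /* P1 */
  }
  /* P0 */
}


P1's block does not declare z; resolves to the enclosing declaration at depth 0
z = 14


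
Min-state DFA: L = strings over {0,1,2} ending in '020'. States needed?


Track the longest suffix of input matching a prefix of '020': 4 classes (prefixes of length 0..3)
Minimal DFA: 4 states


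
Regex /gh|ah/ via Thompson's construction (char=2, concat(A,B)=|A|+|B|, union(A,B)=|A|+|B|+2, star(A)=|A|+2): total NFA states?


Syntax tree has 4 char leaf(s), 1 union(s), 0 star(s)
chars contribute 4×2 = 8; each union adds +2; each star adds +2
Total: 8 + 2 + 0 = 10 states


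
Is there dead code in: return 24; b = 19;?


statement follows a return and is unreachable
Dead: 'b = 19'


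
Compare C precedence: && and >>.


'>>' is shift (level 8); '&&' is logical AND (level 2)
Higher level binds tighter
'>>' has higher precedence than '&&'


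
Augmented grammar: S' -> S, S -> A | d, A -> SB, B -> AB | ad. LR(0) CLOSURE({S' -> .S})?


Start: S' -> .S
For each item with dot before a nonterminal B, add B -> .γ for every B-production
Closure: [S' -> .S, S -> .A, S -> .d, A -> .SB]


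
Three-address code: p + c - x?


Break into single-operator statements:
t1 = p + c
t2 = t1 - x


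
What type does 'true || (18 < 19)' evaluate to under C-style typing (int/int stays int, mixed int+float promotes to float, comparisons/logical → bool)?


Operand types: bool || bool
Rule: logical operators take bool operands and yield bool
Result type: bool


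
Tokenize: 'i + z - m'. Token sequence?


Scan left to right, longest-match per lexeme
Tokens: ID(i), OP(+), ID(z), OP(-), ID(m)


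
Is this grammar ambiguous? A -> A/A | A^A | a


'a/a^a' has two parse trees (no precedence encoded between / and ^)
Ambiguous


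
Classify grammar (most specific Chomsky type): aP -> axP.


LHS has context (more than one symbol) and |LHS| ≤ |RHS|
Classification: Type 1 (Context-Sensitive)


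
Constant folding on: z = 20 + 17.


20 + 17 = 37 at compile time
Optimized: z = 37


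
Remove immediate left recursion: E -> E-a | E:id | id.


Left-recursive alternatives: E-a, E:id; non-recursive: id
Introduce E': E -> idE', E' -> -aE' | :idE' | ε


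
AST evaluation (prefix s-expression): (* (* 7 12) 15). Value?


Evaluate inner: (* 7 12) = 84
Evaluate root: (* 84 15) = 1260
Result: 1260


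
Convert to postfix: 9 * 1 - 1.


Left to right (same or higher precedence on left)
Postfix: 9 1 * 1 -


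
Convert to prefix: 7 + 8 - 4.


left-to-right (same/higher precedence on left): tree is (- (+ 7 8) 4)
Prefix: - + 7 8 4


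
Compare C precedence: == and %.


'%' is multiplicative (level 10); '==' is equality (level 6)
Higher level binds tighter
'%' has higher precedence than '=='


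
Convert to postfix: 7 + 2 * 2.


* has higher precedence, evaluate 2*2 first
Postfix: 7 2 2 * +


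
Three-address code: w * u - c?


Break into single-operator statements:
t1 = w * u
t2 = t1 - c


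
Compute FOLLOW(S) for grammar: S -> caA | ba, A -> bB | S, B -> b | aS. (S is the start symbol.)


$ ∈ FOLLOW(S). For each A -> αBβ: add FIRST(β)\{ε} to FOLLOW(B); if β nullable, add FOLLOW(A).
FOLLOW(S) = {$}


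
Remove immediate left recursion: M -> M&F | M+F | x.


Left-recursive alternatives: M&F, M+F; non-recursive: x
Introduce M': M -> xM', M' -> &FM' | +FM' | ε


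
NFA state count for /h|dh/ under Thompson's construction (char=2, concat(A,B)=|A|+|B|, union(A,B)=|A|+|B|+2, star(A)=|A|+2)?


Syntax tree has 3 char leaf(s), 1 union(s), 0 star(s)
chars contribute 3×2 = 6; each union adds +2; each star adds +2
Total: 6 + 2 + 0 = 8 states


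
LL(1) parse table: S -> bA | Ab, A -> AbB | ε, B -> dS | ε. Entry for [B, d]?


For [B, d]: 'd' ∈ FIRST(dS)
Entry: B -> dS


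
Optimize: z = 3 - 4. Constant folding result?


3 - 4 = -1 at compile time
Optimized: z = -1


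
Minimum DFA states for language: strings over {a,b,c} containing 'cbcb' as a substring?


KMP-style automaton: 4 progress states + 1 absorbing accept = 5
Minimal DFA: 5 states


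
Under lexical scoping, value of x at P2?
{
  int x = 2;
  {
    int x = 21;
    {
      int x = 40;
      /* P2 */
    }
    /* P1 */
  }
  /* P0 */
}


x declared in the same block as P2
x = 40


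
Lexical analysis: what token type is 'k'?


Pattern: letter/underscore followed by alphanumerics, not a keyword
Type: IDENTIFIER


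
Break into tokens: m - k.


Scan left to right, longest-match per lexeme
Tokens: ID(m), OP(-), ID(k)


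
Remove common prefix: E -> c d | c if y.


Common prefix: 'c'
Factored: E -> c E', E' -> d | if y


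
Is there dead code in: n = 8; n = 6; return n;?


first assignment to n is overwritten before any read
Dead: 'n = 8'


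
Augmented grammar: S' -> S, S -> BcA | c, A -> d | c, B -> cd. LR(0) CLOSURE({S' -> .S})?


Start: S' -> .S
For each item with dot before a nonterminal B, add B -> .γ for every B-production
Closure: [S' -> .S, S -> .BcA, S -> .c, B -> .cd]


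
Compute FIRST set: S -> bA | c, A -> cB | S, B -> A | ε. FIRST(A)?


Per alternative of A: FIRST(cB) = {c}; FIRST(S) = {b, c}
FIRST(A) = {b, c}


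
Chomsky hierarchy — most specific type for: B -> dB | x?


Right-linear: every RHS is a terminal or a terminal followed by one nonterminal
Classification: Type 3 (Regular)


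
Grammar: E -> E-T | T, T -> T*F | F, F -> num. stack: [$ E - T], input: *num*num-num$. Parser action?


'*' can extend T; shift to build T -> T*F
Action: shift


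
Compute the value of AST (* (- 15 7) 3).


Evaluate inner: (- 15 7) = 8
Evaluate root: (* 8 3) = 24
Result: 24


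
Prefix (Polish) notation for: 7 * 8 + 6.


left-to-right (same/higher precedence on left): tree is (+ (* 7 8) 6)
Prefix: + * 7 8 6


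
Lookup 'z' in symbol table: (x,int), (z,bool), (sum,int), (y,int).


Lookup 'z' → type bool


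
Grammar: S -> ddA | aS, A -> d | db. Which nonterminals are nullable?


A nonterminal is nullable iff some alternative derives ε (directly, or every symbol in it is nullable)
Nullable: {}


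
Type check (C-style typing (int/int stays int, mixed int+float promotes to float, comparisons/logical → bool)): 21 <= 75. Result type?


Operand types: int <= int
Rule: comparison yields bool
Result type: bool


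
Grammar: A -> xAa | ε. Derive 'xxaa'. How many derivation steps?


Derivation: A => xAa => xxAaa => xxaa
Steps: 3


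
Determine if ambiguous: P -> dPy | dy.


balanced d^n…y^n: each string has a unique parse
Unambiguous


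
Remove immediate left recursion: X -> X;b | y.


Left-recursive alternatives: X;b; non-recursive: y
Introduce X': X -> yX', X' -> ;bX' | ε


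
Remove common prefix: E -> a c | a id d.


Common prefix: 'a'
Factored: E -> a E', E' -> c | id d


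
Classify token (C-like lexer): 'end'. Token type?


Pattern: letter/underscore followed by alphanumerics, not a keyword
Type: IDENTIFIER


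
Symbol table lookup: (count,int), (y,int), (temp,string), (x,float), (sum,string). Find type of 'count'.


Lookup 'count' → type int


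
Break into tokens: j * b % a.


Scan left to right, longest-match per lexeme
Tokens: ID(j), OP(*), ID(b), OP(%), ID(a)


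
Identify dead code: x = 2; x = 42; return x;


first assignment to x is overwritten before any read
Dead: 'x = 2'


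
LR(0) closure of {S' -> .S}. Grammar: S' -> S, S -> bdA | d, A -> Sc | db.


Start: S' -> .S
For each item with dot before a nonterminal B, add B -> .γ for every B-production
Closure: [S' -> .S, S -> .bdA, S -> .d]


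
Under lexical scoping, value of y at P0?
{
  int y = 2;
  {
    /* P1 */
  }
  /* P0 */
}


y declared in the same block as P0
y = 2


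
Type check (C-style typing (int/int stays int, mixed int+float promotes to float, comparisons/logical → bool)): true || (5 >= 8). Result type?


Operand types: bool || bool
Rule: logical operators take bool operands and yield bool
Result type: bool


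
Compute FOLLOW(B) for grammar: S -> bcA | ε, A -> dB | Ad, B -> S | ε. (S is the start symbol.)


$ ∈ FOLLOW(S). For each A -> αBβ: add FIRST(β)\{ε} to FOLLOW(B); if β nullable, add FOLLOW(A).
FOLLOW(B) = {$, d}


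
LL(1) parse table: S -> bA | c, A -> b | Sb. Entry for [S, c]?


For [S, c]: 'c' ∈ FIRST(c)
Entry: S -> c


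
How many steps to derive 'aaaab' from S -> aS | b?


Derivation: S => aS => aaS => aaaS => aaaaS => aaaab
Steps: 5


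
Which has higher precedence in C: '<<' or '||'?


'<<' is shift (level 8); '||' is logical OR (level 1)
Higher level binds tighter
'<<' has higher precedence than '||'


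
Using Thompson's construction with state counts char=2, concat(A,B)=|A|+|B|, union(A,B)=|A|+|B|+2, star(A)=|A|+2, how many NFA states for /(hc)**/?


Syntax tree has 2 char leaf(s), 0 union(s), 2 star(s)
chars contribute 2×2 = 4; each union adds +2; each star adds +2
Total: 4 + 0 + 4 = 8 states


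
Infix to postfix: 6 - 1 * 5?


* has higher precedence, evaluate 1*5 first
Postfix: 6 1 5 * -


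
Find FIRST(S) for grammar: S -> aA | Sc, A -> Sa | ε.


Per alternative of S: FIRST(aA) = {a}; FIRST(Sc) = {a}
FIRST(S) = {a}


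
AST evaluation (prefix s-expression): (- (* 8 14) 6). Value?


Evaluate inner: (* 8 14) = 112
Evaluate root: (- 112 6) = 106
Result: 106


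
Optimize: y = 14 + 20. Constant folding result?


14 + 20 = 34 at compile time
Optimized: y = 34


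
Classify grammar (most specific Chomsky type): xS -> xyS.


LHS has context (more than one symbol) and |LHS| ≤ |RHS|
Classification: Type 1 (Context-Sensitive)


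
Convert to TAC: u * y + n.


Break into single-operator statements:
t1 = u * y
t2 = t1 + n


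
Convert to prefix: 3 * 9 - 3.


left-to-right (same/higher precedence on left): tree is (- (* 3 9) 3)
Prefix: - * 3 9 3


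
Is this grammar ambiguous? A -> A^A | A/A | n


'n^n/n' has two parse trees (no precedence encoded between ^ and /)
Ambiguous


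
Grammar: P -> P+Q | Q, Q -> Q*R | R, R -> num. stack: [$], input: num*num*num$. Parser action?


no handle on stack; shift 'num'
Action: shift


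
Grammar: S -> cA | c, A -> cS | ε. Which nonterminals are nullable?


A nonterminal is nullable iff some alternative derives ε (directly, or every symbol in it is nullable)
Nullable: {A}


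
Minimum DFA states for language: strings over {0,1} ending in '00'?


Track the longest suffix of input matching a prefix of '00': 3 classes (prefixes of length 0..2)
Minimal DFA: 3 states


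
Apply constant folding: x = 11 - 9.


11 - 9 = 2 at compile time
Optimized: x = 2


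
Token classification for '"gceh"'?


Pattern: double-quoted sequence
Type: STRING_LITERAL


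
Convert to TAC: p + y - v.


Break into single-operator statements:
t1 = p + y
t2 = t1 - v


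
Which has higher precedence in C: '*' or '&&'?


'*' is multiplicative (level 10); '&&' is logical AND (level 2)
Higher level binds tighter
'*' has higher precedence than '&&'


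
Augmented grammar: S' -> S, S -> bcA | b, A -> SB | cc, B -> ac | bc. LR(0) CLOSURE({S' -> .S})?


Start: S' -> .S
For each item with dot before a nonterminal B, add B -> .γ for every B-production
Closure: [S' -> .S, S -> .bcA, S -> .b]


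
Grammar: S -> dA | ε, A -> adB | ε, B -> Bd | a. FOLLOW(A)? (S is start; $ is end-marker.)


$ ∈ FOLLOW(S). For each A -> αBβ: add FIRST(β)\{ε} to FOLLOW(B); if β nullable, add FOLLOW(A).
FOLLOW(A) = {$}


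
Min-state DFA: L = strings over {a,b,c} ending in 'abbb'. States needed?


Track the longest suffix of input matching a prefix of 'abbb': 5 classes (prefixes of length 0..4)
Minimal DFA: 5 states


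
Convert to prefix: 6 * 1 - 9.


left-to-right (same/higher precedence on left): tree is (- (* 6 1) 9)
Prefix: - * 6 1 9


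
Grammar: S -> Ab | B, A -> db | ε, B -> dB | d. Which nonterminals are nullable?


A nonterminal is nullable iff some alternative derives ε (directly, or every symbol in it is nullable)
Nullable: {A}


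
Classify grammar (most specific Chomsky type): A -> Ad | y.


Left-linear: every RHS is a terminal or one nonterminal followed by a terminal
Classification: Type 3 (Regular)


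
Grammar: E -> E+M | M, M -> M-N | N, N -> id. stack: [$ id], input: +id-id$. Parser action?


'id' on top is the handle for N -> id
Action: reduce (N -> id)


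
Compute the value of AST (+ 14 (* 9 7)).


Evaluate inner: (* 9 7) = 63
Evaluate root: (+ 14 63) = 77
Result: 77


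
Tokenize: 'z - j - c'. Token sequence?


Scan left to right, longest-match per lexeme
Tokens: ID(z), OP(-), ID(j), OP(-), ID(c)


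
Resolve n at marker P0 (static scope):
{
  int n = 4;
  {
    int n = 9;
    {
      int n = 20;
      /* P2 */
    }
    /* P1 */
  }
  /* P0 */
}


n declared in the same block as P0
n = 4


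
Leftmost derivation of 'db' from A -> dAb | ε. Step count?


Derivation: A => dAb => db
Steps: 2


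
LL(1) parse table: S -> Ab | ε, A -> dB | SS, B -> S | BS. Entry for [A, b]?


For [A, b]: 'b' ∈ FIRST(SS)
Entry: A -> SS


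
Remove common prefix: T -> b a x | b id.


Common prefix: 'b'
Factored: T -> b T', T' -> a x | id


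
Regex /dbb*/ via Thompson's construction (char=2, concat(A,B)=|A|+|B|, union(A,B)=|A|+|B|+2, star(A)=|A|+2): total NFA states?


Syntax tree has 3 char leaf(s), 0 union(s), 1 star(s)
chars contribute 3×2 = 6; each union adds +2; each star adds +2
Total: 6 + 0 + 2 = 8 states


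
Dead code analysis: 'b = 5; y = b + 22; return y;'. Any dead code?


b is read by y's definition; y is returned
No dead code


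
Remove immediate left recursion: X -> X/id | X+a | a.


Left-recursive alternatives: X/id, X+a; non-recursive: a
Introduce X': X -> aX', X' -> /idX' | +aX' | ε


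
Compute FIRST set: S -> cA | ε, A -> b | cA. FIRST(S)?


Per alternative of S: FIRST(cA) = {c}; FIRST(ε) = {ε}
FIRST(S) = {c, ε}


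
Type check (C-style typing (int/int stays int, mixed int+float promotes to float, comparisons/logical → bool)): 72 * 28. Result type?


Operand types: int * int
Rule: mixed int/float promotes to float; int/int stays int
Result type: int


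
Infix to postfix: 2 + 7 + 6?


Left to right (same or higher precedence on left)
Postfix: 2 7 + 6 +


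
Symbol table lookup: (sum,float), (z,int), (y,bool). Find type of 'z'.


Lookup 'z' → type int


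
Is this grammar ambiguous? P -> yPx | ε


balanced y^n…x^n: each string has a unique parse
Unambiguous


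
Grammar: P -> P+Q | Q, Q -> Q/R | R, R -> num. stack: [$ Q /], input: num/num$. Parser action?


no handle; shift 'num'
Action: shift


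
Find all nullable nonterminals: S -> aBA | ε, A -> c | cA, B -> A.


A nonterminal is nullable iff some alternative derives ε (directly, or every symbol in it is nullable)
Nullable: {S}


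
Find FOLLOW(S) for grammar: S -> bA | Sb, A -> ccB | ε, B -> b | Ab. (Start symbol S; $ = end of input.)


$ ∈ FOLLOW(S). For each A -> αBβ: add FIRST(β)\{ε} to FOLLOW(B); if β nullable, add FOLLOW(A).
FOLLOW(S) = {$, b}


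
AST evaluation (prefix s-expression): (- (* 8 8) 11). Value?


Evaluate inner: (* 8 8) = 64
Evaluate root: (- 64 11) = 53
Result: 53


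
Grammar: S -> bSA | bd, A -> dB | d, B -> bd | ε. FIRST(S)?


Per alternative of S: FIRST(bSA) = {b}; FIRST(bd) = {b}
FIRST(S) = {b}


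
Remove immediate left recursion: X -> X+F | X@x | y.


Left-recursive alternatives: X+F, X@x; non-recursive: y
Introduce X': X -> yX', X' -> +FX' | @xX' | ε


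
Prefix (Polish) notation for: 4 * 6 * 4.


left-to-right (same/higher precedence on left): tree is (* (* 4 6) 4)
Prefix: * * 4 6 4


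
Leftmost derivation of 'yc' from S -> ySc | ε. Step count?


Derivation: S => ySc => yc
Steps: 2


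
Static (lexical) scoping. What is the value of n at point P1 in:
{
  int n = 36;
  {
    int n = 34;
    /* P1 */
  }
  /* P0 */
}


n declared in the same block as P1
n = 34


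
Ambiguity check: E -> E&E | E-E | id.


'id&id-id' has two parse trees (no precedence encoded between & and -)
Ambiguous


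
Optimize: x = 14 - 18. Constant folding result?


14 - 18 = -4 at compile time
Optimized: x = -4


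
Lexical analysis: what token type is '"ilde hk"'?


Pattern: double-quoted sequence
Type: STRING_LITERAL


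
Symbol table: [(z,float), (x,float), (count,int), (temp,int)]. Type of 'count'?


Lookup 'count' → type int


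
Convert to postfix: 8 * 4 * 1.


Left to right (same or higher precedence on left)
Postfix: 8 4 * 1 *


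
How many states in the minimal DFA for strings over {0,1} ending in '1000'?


Track the longest suffix of input matching a prefix of '1000': 5 classes (prefixes of length 0..4)
Minimal DFA: 5 states


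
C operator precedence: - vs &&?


'-' is additive (level 9); '&&' is logical AND (level 2)
Higher level binds tighter
'-' has higher precedence than '&&'
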